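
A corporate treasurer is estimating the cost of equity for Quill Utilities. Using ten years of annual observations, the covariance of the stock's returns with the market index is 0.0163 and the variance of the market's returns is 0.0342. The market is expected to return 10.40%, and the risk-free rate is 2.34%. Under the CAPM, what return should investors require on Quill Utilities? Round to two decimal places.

β = Cov(R_i, R_m) / Var(R_m) = 0.0163 / 0.0342 = 0.4766
MRP = 10.40% − 2.34% = 8.06%
E(R) = R_f + β × MRP = 2.34% + 0.4766 × 8.06% = 6.18%

6.18%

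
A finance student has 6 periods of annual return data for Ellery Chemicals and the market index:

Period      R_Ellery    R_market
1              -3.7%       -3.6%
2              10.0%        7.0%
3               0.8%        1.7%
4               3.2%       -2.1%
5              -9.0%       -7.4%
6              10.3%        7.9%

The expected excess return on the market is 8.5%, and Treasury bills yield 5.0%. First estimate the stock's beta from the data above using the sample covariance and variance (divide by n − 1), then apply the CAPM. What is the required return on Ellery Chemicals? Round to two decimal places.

15.10%

Mean R_i = (-3.7 + 10.0 + 0.8 + 3.2 − 9.0 + 10.3) / 6 = 1.9333%
Mean R_m = (-3.6 + 7.0 + 1.7 − 2.1 − 7.4 + 7.9) / 6 = 0.5833%
Σ(R_i − R̄_i)(R_m − R̄_m) = 219.1633  ⇒  Cov = 219.1633 / 5 = 43.8327
Σ(R_m − R̄_m)² = 184.3883  ⇒  Var(R_m) = 184.3883 / 5 = 36.8777
β = Cov / Var(R_m) = 43.8327 / 36.8777 = 1.1886
E(R) = R_f + β × MRP = 5.0% + 1.1886 × 8.5% = 15.10%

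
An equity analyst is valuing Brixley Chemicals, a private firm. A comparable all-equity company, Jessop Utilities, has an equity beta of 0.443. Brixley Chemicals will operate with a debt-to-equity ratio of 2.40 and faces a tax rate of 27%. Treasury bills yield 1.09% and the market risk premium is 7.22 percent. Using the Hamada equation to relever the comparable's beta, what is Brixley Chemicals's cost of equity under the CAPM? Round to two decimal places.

9.89%

β_L = β_U × [1 + (1 − t)(D/E)] = 0.443 × [1 + (1 − 0.27) × 2.40]
    = 0.443 × [1 + 0.73 × 2.40] = 0.443 × 2.7520 = 1.2191
E(R) = R_f + β_L × MRP = 1.09% + 1.2191 × 7.22% = 9.89%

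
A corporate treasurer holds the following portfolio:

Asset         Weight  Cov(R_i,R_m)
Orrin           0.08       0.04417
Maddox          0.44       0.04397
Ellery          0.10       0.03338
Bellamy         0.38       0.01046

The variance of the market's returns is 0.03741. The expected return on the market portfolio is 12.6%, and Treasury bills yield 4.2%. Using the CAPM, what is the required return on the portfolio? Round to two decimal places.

10.98%

β_Orrin = 0.04417 / 0.03741 = 1.1807
β_Maddox = 0.04397 / 0.03741 = 1.1754
β_Ellery = 0.03338 / 0.03741 = 0.8923
β_Bellamy = 0.01046 / 0.03741 = 0.2796
β_P = Σ w_i β_i = 0.08×1.1807 + 0.44×1.1754 + 0.10×0.8923 + 0.38×0.2796 = 0.8071
MRP = 12.6% − 4.2% = 8.40%
E(R_P) = R_f + β_P × MRP = 4.2% + 0.8071 × 8.4% = 10.98%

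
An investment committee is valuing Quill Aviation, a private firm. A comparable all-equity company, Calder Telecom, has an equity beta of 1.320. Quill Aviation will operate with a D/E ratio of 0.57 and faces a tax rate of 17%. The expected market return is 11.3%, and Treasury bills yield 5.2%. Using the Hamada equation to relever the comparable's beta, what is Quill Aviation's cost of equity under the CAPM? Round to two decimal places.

β_L = β_U × [1 + (1 − t)(D/E)] = 1.320 × [1 + (1 − 0.17) × 0.57]
    = 1.320 × [1 + 0.83 × 0.57] = 1.320 × 1.4731 = 1.9445
MRP = 11.3% − 5.2% = 6.10%
E(R) = R_f + β_L × MRP = 5.2% + 1.9445 × 6.1% = 17.06%

17.06%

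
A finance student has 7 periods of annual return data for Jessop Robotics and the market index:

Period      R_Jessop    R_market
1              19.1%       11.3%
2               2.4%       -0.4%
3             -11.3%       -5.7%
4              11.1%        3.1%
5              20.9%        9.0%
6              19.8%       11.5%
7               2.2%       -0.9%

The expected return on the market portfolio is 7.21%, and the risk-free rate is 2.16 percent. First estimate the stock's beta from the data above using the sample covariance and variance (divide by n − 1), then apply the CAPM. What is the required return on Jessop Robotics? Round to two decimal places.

Mean R_i = (19.1 + 2.4 − 11.3 + 11.1 + 20.9 + 19.8 + 2.2) / 7 = 9.1714%
Mean R_m = (11.3 − 0.4 − 5.7 + 3.1 + 9.0 + 11.5 − 0.9) / 7 = 3.9857%
Σ(R_i − R̄_i)(R_m − R̄_m) = 471.6271  ⇒  Cov = 471.6271 / 6 = 78.6045
Σ(R_m − R̄_m)² = 272.8086  ⇒  Var(R_m) = 272.8086 / 6 = 45.4681
β = Cov / Var(R_m) = 78.6045 / 45.4681 = 1.7288
MRP = 7.21% − 2.16% = 5.05%
E(R) = R_f + β × MRP = 2.16% + 1.7288 × 5.05% = 10.89%

10.89%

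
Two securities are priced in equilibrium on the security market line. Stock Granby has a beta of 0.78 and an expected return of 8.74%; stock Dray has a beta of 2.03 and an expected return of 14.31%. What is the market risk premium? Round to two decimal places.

4.46%

Both satisfy E(R) = R_f + β·MRP, so the slope of the SML is
MRP = (14.31% − 8.74%) / (2.03 − 0.78) = 5.57% / 1.25 = 4.4560%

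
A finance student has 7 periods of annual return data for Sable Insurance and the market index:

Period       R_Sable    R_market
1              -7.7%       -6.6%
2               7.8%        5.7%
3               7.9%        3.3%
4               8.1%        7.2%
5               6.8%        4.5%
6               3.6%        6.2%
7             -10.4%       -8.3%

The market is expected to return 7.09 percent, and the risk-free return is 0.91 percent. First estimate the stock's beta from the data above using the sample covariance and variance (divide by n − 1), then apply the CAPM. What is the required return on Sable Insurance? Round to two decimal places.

8.23%

Mean R_i = (-7.7 + 7.8 + 7.9 + 8.1 + 6.8 + 3.6 − 10.4) / 7 = 2.3000%
Mean R_m = (-6.6 + 5.7 + 3.3 + 7.2 + 4.5 + 6.2 − 8.3) / 7 = 1.7143%
Σ(R_i − R̄_i)(R_m − R̄_m) = 291.3100  ⇒  Cov = 291.3100 / 6 = 48.5517
Σ(R_m − R̄_m)² = 245.7886  ⇒  Var(R_m) = 245.7886 / 6 = 40.9648
β = Cov / Var(R_m) = 48.5517 / 40.9648 = 1.1852
MRP = 7.09% − 0.91% = 6.18%
E(R) = R_f + β × MRP = 0.91% + 1.1852 × 6.18% = 8.23%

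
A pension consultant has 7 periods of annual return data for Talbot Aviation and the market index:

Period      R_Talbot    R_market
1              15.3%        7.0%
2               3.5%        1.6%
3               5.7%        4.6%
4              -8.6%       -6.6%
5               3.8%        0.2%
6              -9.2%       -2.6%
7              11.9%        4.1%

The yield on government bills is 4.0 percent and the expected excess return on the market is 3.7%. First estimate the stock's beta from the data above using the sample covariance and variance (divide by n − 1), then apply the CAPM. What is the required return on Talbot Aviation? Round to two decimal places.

Mean R_i = (15.3 + 3.5 + 5.7 − 8.6 + 3.8 − 9.2 + 11.9) / 7 = 3.2000%
Mean R_m = (7.0 + 1.6 + 4.6 − 6.6 + 0.2 − 2.6 + 4.1) / 7 = 1.1857%
Σ(R_i − R̄_i)(R_m − R̄_m) = 242.5900  ⇒  Cov = 242.5900 / 6 = 40.4317
Σ(R_m − R̄_m)² = 130.0486  ⇒  Var(R_m) = 130.0486 / 6 = 21.6748
β = Cov / Var(R_m) = 40.4317 / 21.6748 = 1.8654
E(R) = R_f + β × MRP = 4.0% + 1.8654 × 3.7% = 10.90%

10.90%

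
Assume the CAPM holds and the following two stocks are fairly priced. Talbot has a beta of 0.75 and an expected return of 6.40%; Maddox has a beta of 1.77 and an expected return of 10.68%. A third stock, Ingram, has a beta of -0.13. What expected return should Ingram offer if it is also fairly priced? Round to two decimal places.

2.71%

MRP (SML slope) = (10.68% − 6.40%) / (1.77 − 0.75) = 4.28% / 1.02 = 4.1961%
R_f (intercept) = 6.40% − 0.75 × 4.1961% = 3.2529%
E(R_Ingram) = R_f + β × MRP = 3.2529% + -0.13 × 4.1961% = 2.71%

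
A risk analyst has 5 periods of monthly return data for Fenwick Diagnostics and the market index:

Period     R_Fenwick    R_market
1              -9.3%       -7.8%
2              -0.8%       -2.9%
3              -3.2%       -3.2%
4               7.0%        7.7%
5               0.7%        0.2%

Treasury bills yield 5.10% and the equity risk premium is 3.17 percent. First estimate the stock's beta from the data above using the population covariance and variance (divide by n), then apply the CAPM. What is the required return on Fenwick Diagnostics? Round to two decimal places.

8.29%

Mean R_i = (-9.3 − 0.8 − 3.2 + 7.0 + 0.7) / 5 = -1.1200%
Mean R_m = (-7.8 − 2.9 − 3.2 + 7.7 + 0.2) / 5 = -1.2000%
Σ(R_i − R̄_i)(R_m − R̄_m) = 132.4200  ⇒  Cov = 132.4200 / 5 = 26.4840
Σ(R_m − R̄_m)² = 131.6200  ⇒  Var(R_m) = 131.6200 / 5 = 26.3240
β = Cov / Var(R_m) = 26.4840 / 26.3240 = 1.0061
E(R) = R_f + β × MRP = 5.10% + 1.0061 × 3.17% = 8.29%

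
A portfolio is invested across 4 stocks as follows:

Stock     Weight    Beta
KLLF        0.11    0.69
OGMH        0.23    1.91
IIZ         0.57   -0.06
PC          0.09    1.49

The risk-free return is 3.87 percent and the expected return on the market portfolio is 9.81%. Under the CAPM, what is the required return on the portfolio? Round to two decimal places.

β_P = Σ w_i β_i = 0.11×0.69 + 0.23×1.91 + 0.57×-0.06 + 0.09×1.49 = 0.6151
MRP = 9.81% − 3.87% = 5.94%
E(R_P) = R_f + β_P × MRP = 3.87% + 0.6151 × 5.94% = 7.52%

7.52%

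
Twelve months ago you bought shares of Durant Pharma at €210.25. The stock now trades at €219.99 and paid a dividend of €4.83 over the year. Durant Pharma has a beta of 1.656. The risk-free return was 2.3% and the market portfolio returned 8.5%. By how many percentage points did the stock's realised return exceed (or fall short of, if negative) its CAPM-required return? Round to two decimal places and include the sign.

Realised HPR = (P1 + D1 − P0) / P0 = (219.99 + 4.83 − 210.25) / 210.25 = 14.57 / 210.25 = 6.9298%
MRP = 8.5% − 2.3% = 6.20%
CAPM required = R_f + β·MRP = 2.3% + 1.656 × 6.2% = 12.5672%
α = realised − required = 6.9298% − 12.5672% = -5.64%

-5.64%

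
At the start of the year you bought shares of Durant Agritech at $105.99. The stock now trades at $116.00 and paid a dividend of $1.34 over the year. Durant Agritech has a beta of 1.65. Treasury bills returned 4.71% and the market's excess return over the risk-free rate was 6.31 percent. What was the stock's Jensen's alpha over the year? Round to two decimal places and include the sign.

Realised HPR = (P1 + D1 − P0) / P0 = (116.00 + 1.34 − 105.99) / 105.99 = 11.35 / 105.99 = 10.7086%
CAPM required = R_f + β·MRP = 4.71% + 1.65 × 6.31% = 15.1215%
α = realised − required = 10.7086% − 15.1215% = -4.41%

-4.41%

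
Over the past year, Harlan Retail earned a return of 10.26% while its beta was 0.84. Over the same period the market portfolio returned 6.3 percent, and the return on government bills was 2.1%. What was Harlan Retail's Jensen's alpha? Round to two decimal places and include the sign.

+4.63%

Market excess return = 6.3% − 2.1% = 4.20%
CAPM benchmark = R_f + β(R_m − R_f) = 2.1% + 0.84 × 4.2% = 5.6280%
α = actual − benchmark = 10.26% − 5.6280% = +4.63%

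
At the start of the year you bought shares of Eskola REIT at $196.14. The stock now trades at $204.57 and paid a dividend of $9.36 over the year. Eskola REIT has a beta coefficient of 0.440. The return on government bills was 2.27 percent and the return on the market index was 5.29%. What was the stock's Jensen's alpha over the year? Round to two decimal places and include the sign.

Realised HPR = (P1 + D1 − P0) / P0 = (204.57 + 9.36 − 196.14) / 196.14 = 17.79 / 196.14 = 9.0701%
MRP = 5.29% − 2.27% = 3.02%
CAPM required = R_f + β·MRP = 2.27% + 0.440 × 3.02% = 3.59880%
α = realised − required = 9.0701% − 3.59880% = +5.47%

+5.47%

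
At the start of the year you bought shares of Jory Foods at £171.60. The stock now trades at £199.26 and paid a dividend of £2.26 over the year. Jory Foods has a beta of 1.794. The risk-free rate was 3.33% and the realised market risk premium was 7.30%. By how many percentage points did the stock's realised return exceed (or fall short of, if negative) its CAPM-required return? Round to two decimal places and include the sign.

Realised HPR = (P1 + D1 − P0) / P0 = (199.26 + 2.26 − 171.60) / 171.60 = 29.92 / 171.60 = 17.4359%
CAPM required = R_f + β·MRP = 3.33% + 1.794 × 7.30% = 16.42620%
α = realised − required = 17.4359% − 16.42620% = +1.01%

+1.01%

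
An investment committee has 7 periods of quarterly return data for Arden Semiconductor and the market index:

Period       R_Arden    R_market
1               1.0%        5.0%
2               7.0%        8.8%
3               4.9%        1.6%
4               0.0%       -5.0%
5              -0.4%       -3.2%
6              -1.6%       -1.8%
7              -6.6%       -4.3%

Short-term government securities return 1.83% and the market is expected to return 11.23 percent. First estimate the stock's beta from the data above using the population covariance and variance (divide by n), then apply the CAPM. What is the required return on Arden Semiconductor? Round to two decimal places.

8.01%

Mean R_i = (1.0 + 7.0 + 4.9 + 0.0 − 0.4 − 1.6 − 6.6) / 7 = 0.6143%
Mean R_m = (5.0 + 8.8 + 1.6 − 5.0 − 3.2 − 1.8 − 4.3) / 7 = 0.1571%
Σ(R_i − R̄_i)(R_m − R̄_m) = 106.3043  ⇒  Cov = 106.3043 / 7 = 15.1863
Σ(R_m − R̄_m)² = 161.7971  ⇒  Var(R_m) = 161.7971 / 7 = 23.1139
β = Cov / Var(R_m) = 15.1863 / 23.1139 = 0.6570
MRP = 11.23% − 1.83% = 9.40%
E(R) = R_f + β × MRP = 1.83% + 0.6570 × 9.40% = 8.01%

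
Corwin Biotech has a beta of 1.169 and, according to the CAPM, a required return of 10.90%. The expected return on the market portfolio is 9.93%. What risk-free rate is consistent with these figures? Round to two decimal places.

E(R) = R_f + β(E(R_m) − R_f) = R_f(1 − β) + β·E(R_m)
10.90% = R_f × (1 − 1.169) + 1.169 × 9.93%
10.90% = R_f × -0.169 + 11.60817%
R_f = (10.90% − 11.60817%) / -0.169 = 4.19%

4.19%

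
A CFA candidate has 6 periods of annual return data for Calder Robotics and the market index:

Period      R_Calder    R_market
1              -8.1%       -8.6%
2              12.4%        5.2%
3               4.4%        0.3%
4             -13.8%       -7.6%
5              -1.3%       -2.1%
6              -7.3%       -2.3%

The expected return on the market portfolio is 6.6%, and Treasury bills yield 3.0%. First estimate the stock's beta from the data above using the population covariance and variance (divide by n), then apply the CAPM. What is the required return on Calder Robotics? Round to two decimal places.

Mean R_i = (-8.1 + 12.4 + 4.4 − 13.8 − 1.3 − 7.3) / 6 = -2.2833%
Mean R_m = (-8.6 + 5.2 + 0.3 − 7.6 − 2.1 − 2.3) / 6 = -2.5167%
Σ(R_i − R̄_i)(R_m − R̄_m) = 225.3817  ⇒  Cov = 225.3817 / 6 = 37.5636
Σ(R_m − R̄_m)² = 130.5483  ⇒  Var(R_m) = 130.5483 / 6 = 21.7581
β = Cov / Var(R_m) = 37.5636 / 21.7581 = 1.7264
MRP = 6.6% − 3.0% = 3.60%
E(R) = R_f + β × MRP = 3.0% + 1.7264 × 3.6% = 9.22%

9.22%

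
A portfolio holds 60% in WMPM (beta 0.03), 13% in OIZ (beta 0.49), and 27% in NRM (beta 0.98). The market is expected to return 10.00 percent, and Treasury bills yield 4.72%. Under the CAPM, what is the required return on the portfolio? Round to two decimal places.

β_P = Σ w_i β_i = 0.60×0.03 + 0.13×0.49 + 0.27×0.98 = 0.3463
MRP = 10.00% − 4.72% = 5.28%
E(R_P) = R_f + β_P × MRP = 4.72% + 0.3463 × 5.28% = 6.55%

6.55%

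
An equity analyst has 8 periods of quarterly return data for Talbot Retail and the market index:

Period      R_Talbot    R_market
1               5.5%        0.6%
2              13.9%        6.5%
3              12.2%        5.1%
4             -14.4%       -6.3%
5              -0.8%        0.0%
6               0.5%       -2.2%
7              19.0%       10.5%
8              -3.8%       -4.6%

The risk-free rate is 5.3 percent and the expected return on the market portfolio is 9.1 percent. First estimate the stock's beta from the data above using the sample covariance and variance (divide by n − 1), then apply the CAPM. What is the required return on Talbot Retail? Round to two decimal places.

Mean R_i = (5.5 + 13.9 + 12.2 − 14.4 − 0.8 + 0.5 + 19.0 − 3.8) / 8 = 4.0125%
Mean R_m = (0.6 + 6.5 + 5.1 − 6.3 + 0.0 − 2.2 + 10.5 − 4.6) / 8 = 1.2000%
Σ(R_i − R̄_i)(R_m − R̄_m) = 423.9500  ⇒  Cov = 423.9500 / 7 = 60.5643
Σ(R_m − R̄_m)² = 233.0400  ⇒  Var(R_m) = 233.0400 / 7 = 33.2914
β = Cov / Var(R_m) = 60.5643 / 33.2914 = 1.8192
MRP = 9.1% − 5.3% = 3.80%
E(R) = R_f + β × MRP = 5.3% + 1.8192 × 3.8% = 12.21%

12.21%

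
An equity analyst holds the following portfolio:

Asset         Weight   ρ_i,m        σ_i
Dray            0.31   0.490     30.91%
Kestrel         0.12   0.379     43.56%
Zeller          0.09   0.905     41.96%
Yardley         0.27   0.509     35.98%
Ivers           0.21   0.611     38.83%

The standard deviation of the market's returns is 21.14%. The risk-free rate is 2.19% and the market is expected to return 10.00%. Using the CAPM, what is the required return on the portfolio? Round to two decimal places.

9.59%

β_Dray = 0.490 × 30.91% / 21.14% = 0.7165
β_Kestrel = 0.379 × 43.56% / 21.14% = 0.7809
β_Zeller = 0.905 × 41.96% / 21.14% = 1.7963
β_Yardley = 0.509 × 35.98% / 21.14% = 0.8663
β_Ivers = 0.611 × 38.83% / 21.14% = 1.1223
β_P = Σ w_i β_i = 0.31×0.7165 + 0.12×0.7809 + 0.09×1.7963 + 0.27×0.8663 + 0.21×1.1223 = 0.9471
MRP = 10.00% − 2.19% = 7.81%
E(R_P) = R_f + β_P × MRP = 2.19% + 0.9471 × 7.81% = 9.59%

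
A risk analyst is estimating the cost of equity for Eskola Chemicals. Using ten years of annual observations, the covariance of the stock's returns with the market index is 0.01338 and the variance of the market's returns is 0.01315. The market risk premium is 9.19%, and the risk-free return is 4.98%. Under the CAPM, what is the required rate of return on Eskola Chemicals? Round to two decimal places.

β = Cov(R_i, R_m) / Var(R_m) = 0.01338 / 0.01315 = 1.0175
E(R) = R_f + β × MRP = 4.98% + 1.0175 × 9.19% = 14.33%

14.33%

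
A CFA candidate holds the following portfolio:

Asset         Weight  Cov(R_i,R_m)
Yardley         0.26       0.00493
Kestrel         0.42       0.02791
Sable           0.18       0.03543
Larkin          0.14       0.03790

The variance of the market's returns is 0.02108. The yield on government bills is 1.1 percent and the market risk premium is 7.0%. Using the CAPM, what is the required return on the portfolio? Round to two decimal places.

9.30%

β_Yardley = 0.00493 / 0.02108 = 0.2339
β_Kestrel = 0.02791 / 0.02108 = 1.3240
β_Sable = 0.03543 / 0.02108 = 1.6807
β_Larkin = 0.03790 / 0.02108 = 1.7979
β_P = Σ w_i β_i = 0.26×0.2339 + 0.42×1.3240 + 0.18×1.6807 + 0.14×1.7979 = 1.1711
E(R_P) = R_f + β_P × MRP = 1.1% + 1.1711 × 7.0% = 9.30%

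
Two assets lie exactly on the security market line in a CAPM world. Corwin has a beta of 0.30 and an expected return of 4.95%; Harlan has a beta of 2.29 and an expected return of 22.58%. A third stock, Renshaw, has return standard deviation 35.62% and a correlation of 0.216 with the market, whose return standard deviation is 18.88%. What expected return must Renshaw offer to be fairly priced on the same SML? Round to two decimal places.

5.90%

MRP = (22.58% − 4.95%) / (2.29 − 0.30) = 8.8593%
R_f = 4.95% − 0.30 × 8.8593% = 2.2922%
β_Renshaw = ρ·σ_i/σ_m = 0.216 × 35.62 / 18.88 = 0.4075
E(R_Renshaw) = R_f + β × MRP = 2.2922% + 0.4075 × 8.8593% = 5.90%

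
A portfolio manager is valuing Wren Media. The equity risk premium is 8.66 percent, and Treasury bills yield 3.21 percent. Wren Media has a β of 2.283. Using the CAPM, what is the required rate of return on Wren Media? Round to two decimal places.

E(R) = R_f + β × MRP = 3.21% + 2.283 × 8.66% = 22.98%

22.98%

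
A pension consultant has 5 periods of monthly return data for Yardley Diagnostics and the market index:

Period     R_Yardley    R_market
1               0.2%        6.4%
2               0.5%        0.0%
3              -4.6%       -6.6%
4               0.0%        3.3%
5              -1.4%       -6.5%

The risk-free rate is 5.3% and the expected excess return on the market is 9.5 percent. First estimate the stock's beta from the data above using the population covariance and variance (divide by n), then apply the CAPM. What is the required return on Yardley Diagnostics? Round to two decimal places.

7.91%

Mean R_i = (0.2 + 0.5 − 4.6 + 0.0 − 1.4) / 5 = -1.0600%
Mean R_m = (6.4 + 0.0 − 6.6 + 3.3 − 6.5) / 5 = -0.6800%
Σ(R_i − R̄_i)(R_m − R̄_m) = 37.1360  ⇒  Cov = 37.1360 / 5 = 7.4272
Σ(R_m − R̄_m)² = 135.3480  ⇒  Var(R_m) = 135.3480 / 5 = 27.0696
β = Cov / Var(R_m) = 7.4272 / 27.0696 = 0.2744
E(R) = R_f + β × MRP = 5.3% + 0.2744 × 9.5% = 7.91%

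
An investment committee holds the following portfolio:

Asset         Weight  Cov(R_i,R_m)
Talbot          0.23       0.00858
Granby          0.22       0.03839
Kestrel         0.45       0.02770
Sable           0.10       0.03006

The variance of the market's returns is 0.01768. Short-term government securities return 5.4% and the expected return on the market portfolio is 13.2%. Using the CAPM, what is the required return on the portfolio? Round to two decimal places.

β_Talbot = 0.00858 / 0.01768 = 0.4853
β_Granby = 0.03839 / 0.01768 = 2.1714
β_Kestrel = 0.02770 / 0.01768 = 1.5667
β_Sable = 0.03006 / 0.01768 = 1.7002
β_P = Σ w_i β_i = 0.23×0.4853 + 0.22×2.1714 + 0.45×1.5667 + 0.10×1.7002 = 1.4644
MRP = 13.2% − 5.4% = 7.80%
E(R_P) = R_f + β_P × MRP = 5.4% + 1.4644 × 7.8% = 16.82%

16.82%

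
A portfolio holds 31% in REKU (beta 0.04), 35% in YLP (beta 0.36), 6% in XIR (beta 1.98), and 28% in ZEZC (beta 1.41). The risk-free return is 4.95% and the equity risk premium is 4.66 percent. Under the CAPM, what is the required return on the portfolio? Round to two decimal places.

7.99%

β_P = Σ w_i β_i = 0.31×0.04 + 0.35×0.36 + 0.06×1.98 + 0.28×1.41 = 0.6520
E(R_P) = R_f + β_P × MRP = 4.95% + 0.6520 × 4.66% = 7.99%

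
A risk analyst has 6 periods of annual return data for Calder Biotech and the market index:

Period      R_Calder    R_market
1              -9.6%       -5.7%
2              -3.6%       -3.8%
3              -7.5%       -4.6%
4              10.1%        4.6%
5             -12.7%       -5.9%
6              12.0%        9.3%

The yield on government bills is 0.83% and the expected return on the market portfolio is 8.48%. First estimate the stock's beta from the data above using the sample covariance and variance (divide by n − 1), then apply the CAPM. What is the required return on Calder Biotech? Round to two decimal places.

Mean R_i = (-9.6 − 3.6 − 7.5 + 10.1 − 12.7 + 12.0) / 6 = -1.8833%
Mean R_m = (-5.7 − 3.8 − 4.6 + 4.6 − 5.9 + 9.3) / 6 = -1.0167%
Σ(R_i − R̄_i)(R_m − R̄_m) = 324.4017  ⇒  Cov = 324.4017 / 5 = 64.8803
Σ(R_m − R̄_m)² = 204.3483  ⇒  Var(R_m) = 204.3483 / 5 = 40.8697
β = Cov / Var(R_m) = 64.8803 / 40.8697 = 1.5875
MRP = 8.48% − 0.83% = 7.65%
E(R) = R_f + β × MRP = 0.83% + 1.5875 × 7.65% = 12.97%

12.97%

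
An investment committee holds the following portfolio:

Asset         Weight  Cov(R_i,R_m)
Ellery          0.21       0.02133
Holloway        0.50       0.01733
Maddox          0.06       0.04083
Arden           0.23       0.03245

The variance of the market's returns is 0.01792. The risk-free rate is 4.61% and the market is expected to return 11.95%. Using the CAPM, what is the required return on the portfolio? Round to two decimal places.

β_Ellery = 0.02133 / 0.01792 = 1.1903
β_Holloway = 0.01733 / 0.01792 = 0.9671
β_Maddox = 0.04083 / 0.01792 = 2.2785
β_Arden = 0.03245 / 0.01792 = 1.8108
β_P = Σ w_i β_i = 0.21×1.1903 + 0.50×0.9671 + 0.06×2.2785 + 0.23×1.8108 = 1.2867
MRP = 11.95% − 4.61% = 7.34%
E(R_P) = R_f + β_P × MRP = 4.61% + 1.2867 × 7.34% = 14.05%

14.05%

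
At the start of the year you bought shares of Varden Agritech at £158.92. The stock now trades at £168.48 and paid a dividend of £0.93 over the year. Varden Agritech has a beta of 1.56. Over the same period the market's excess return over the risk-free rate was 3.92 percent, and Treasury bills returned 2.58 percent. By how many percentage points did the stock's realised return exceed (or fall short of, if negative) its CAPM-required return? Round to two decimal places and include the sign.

Realised HPR = (P1 + D1 − P0) / P0 = (168.48 + 0.93 − 158.92) / 158.92 = 10.49 / 158.92 = 6.6008%
CAPM required = R_f + β·MRP = 2.58% + 1.56 × 3.92% = 8.6952%
α = realised − required = 6.6008% − 8.6952% = -2.09%

-2.09%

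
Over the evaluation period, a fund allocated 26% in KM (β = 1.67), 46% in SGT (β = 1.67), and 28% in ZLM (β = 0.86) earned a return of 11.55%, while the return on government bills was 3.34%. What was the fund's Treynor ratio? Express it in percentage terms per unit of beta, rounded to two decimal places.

β_P = 0.26×1.67 + 0.46×1.67 + 0.28×0.86 = 1.4432
Treynor = (R_P − R_f) / β_P = (11.55% − 3.34%) / 1.4432 = 8.21% / 1.4432 = 5.69%

5.69%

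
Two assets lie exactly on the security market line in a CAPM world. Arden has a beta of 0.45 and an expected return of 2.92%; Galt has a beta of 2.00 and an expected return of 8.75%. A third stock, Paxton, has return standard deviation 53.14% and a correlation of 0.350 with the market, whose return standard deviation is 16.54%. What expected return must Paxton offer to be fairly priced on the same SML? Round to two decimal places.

MRP = (8.75% − 2.92%) / (2.00 − 0.45) = 3.7613%
R_f = 2.92% − 0.45 × 3.7613% = 1.2274%
β_Paxton = ρ·σ_i/σ_m = 0.350 × 53.14 / 16.54 = 1.1245
E(R_Paxton) = R_f + β × MRP = 1.2274% + 1.1245 × 3.7613% = 5.46%

5.46%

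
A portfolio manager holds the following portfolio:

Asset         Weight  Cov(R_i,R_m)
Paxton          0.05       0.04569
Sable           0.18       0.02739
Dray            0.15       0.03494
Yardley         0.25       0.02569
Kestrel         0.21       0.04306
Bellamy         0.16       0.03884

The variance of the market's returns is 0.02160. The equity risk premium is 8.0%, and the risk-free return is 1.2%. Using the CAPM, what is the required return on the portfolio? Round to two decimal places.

13.84%

β_Paxton = 0.04569 / 0.02160 = 2.1153
β_Sable = 0.02739 / 0.02160 = 1.2681
β_Dray = 0.03494 / 0.02160 = 1.6176
β_Yardley = 0.02569 / 0.02160 = 1.1894
β_Kestrel = 0.04306 / 0.02160 = 1.9935
β_Bellamy = 0.03884 / 0.02160 = 1.7981
β_P = Σ w_i β_i = 0.05×2.1153 + 0.18×1.2681 + 0.15×1.6176 + 0.25×1.1894 + 0.21×1.9935 + 0.16×1.7981 = 1.5803
E(R_P) = R_f + β_P × MRP = 1.2% + 1.5803 × 8.0% = 13.84%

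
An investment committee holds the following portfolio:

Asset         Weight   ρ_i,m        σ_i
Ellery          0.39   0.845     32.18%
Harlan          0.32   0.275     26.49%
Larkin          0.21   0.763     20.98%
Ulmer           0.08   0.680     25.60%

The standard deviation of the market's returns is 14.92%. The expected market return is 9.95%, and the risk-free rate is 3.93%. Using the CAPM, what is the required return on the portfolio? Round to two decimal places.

β_Ellery = 0.845 × 32.18% / 14.92% = 1.8225
β_Harlan = 0.275 × 26.49% / 14.92% = 0.4883
β_Larkin = 0.763 × 20.98% / 14.92% = 1.0729
β_Ulmer = 0.680 × 25.60% / 14.92% = 1.1668
β_P = Σ w_i β_i = 0.39×1.8225 + 0.32×0.4883 + 0.21×1.0729 + 0.08×1.1668 = 1.1857
MRP = 9.95% − 3.93% = 6.02%
E(R_P) = R_f + β_P × MRP = 3.93% + 1.1857 × 6.02% = 11.07%

11.07%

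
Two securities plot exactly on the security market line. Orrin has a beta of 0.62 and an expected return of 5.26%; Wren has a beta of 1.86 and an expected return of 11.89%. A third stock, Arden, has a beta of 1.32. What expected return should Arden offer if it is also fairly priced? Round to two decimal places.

9.00%

MRP (SML slope) = (11.89% − 5.26%) / (1.86 − 0.62) = 6.63% / 1.24 = 5.3468%
R_f (intercept) = 5.26% − 0.62 × 5.3468% = 1.9450%
E(R_Arden) = R_f + β × MRP = 1.9450% + 1.32 × 5.3468% = 9.00%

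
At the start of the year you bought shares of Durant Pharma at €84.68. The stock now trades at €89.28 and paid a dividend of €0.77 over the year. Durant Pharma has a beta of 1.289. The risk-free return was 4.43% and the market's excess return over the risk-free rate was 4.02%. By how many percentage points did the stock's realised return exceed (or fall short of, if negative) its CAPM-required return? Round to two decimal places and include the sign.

-3.27%

Realised HPR = (P1 + D1 − P0) / P0 = (89.28 + 0.77 − 84.68) / 84.68 = 5.37 / 84.68 = 6.3415%
CAPM required = R_f + β·MRP = 4.43% + 1.289 × 4.02% = 9.61178%
α = realised − required = 6.3415% − 9.61178% = -3.27%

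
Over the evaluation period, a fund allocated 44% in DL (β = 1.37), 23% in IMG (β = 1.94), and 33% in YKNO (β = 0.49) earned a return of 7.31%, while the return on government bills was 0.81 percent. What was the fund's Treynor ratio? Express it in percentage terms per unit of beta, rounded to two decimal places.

5.37%

β_P = 0.44×1.37 + 0.23×1.94 + 0.33×0.49 = 1.2107
Treynor = (R_P − R_f) / β_P = (7.31% − 0.81%) / 1.2107 = 6.50% / 1.2107 = 5.37%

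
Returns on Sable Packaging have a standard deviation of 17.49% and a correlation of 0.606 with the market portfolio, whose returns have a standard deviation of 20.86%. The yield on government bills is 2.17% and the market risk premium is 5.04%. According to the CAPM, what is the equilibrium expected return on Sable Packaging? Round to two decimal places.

β = ρ × σ_i / σ_m = 0.606 × 17.49% / 20.86% = 0.5081
E(R) = 2.17% + 0.5081 × 5.04% = 4.73%

4.73%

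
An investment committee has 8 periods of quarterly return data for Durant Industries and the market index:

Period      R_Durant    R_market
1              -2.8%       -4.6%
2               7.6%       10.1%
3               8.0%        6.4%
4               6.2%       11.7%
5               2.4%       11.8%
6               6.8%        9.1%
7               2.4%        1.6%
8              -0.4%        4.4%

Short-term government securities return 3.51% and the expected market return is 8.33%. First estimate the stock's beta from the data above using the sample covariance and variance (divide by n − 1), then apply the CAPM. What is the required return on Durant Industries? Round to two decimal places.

5.96%

Mean R_i = (-2.8 + 7.6 + 8.0 + 6.2 + 2.4 + 6.8 + 2.4 − 0.4) / 8 = 3.7750%
Mean R_m = (-4.6 + 10.1 + 6.4 + 11.7 + 11.8 + 9.1 + 1.6 + 4.4) / 8 = 6.3125%
Σ(R_i − R̄_i)(R_m − R̄_m) = 115.0225  ⇒  Cov = 115.0225 / 7 = 16.4318
Σ(R_m − R̄_m)² = 226.2088  ⇒  Var(R_m) = 226.2088 / 7 = 32.3155
β = Cov / Var(R_m) = 16.4318 / 32.3155 = 0.5085
MRP = 8.33% − 3.51% = 4.82%
E(R) = R_f + β × MRP = 3.51% + 0.5085 × 4.82% = 5.96%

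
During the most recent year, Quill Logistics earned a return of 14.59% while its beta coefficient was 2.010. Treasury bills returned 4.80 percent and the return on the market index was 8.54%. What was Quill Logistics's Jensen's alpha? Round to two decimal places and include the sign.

Market excess return = 8.54% − 4.80% = 3.74%
CAPM benchmark = R_f + β(R_m − R_f) = 4.80% + 2.010 × 3.74% = 12.31740%
α = actual − benchmark = 14.59% − 12.31740% = +2.27%

+2.27%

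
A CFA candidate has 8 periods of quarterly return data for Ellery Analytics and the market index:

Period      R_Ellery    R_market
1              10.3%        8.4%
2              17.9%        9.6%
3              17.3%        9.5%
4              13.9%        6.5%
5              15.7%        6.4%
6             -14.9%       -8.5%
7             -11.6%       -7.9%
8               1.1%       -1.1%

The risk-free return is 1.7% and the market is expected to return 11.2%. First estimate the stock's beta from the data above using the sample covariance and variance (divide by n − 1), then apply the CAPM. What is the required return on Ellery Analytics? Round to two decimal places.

17.79%

Mean R_i = (10.3 + 17.9 + 17.3 + 13.9 + 15.7 − 14.9 − 11.6 + 1.1) / 8 = 6.2125%
Mean R_m = (8.4 + 9.6 + 9.5 + 6.5 + 6.4 − 8.5 − 7.9 − 1.1) / 8 = 2.8625%
Σ(R_i − R̄_i)(R_m − R̄_m) = 688.3538  ⇒  Cov = 688.3538 / 7 = 98.3363
Σ(R_m − R̄_m)² = 406.4988  ⇒  Var(R_m) = 406.4988 / 7 = 58.0713
β = Cov / Var(R_m) = 98.3363 / 58.0713 = 1.6934
MRP = 11.2% − 1.7% = 9.50%
E(R) = R_f + β × MRP = 1.7% + 1.6934 × 9.5% = 17.79%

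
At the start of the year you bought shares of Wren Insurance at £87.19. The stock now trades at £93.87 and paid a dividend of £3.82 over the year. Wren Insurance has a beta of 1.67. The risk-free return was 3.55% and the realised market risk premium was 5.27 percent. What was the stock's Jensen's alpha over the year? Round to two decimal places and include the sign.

-0.31%

Realised HPR = (P1 + D1 − P0) / P0 = (93.87 + 3.82 − 87.19) / 87.19 = 10.50 / 87.19 = 12.0427%
CAPM required = R_f + β·MRP = 3.55% + 1.67 × 5.27% = 12.3509%
α = realised − required = 12.0427% − 12.3509% = -0.31%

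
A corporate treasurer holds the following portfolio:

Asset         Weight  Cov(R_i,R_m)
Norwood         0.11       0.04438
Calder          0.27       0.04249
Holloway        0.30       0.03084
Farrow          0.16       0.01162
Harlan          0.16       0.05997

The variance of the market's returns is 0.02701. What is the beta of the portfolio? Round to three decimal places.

1.372

β_Norwood = 0.04438 / 0.02701 = 1.6431
β_Calder = 0.04249 / 0.02701 = 1.5731
β_Holloway = 0.03084 / 0.02701 = 1.1418
β_Farrow = 0.01162 / 0.02701 = 0.4302
β_Harlan = 0.05997 / 0.02701 = 2.2203
β_P = Σ w_i β_i = 0.11×1.6431 + 0.27×1.5731 + 0.30×1.1418 + 0.16×0.4302 + 0.16×2.2203 = 1.3721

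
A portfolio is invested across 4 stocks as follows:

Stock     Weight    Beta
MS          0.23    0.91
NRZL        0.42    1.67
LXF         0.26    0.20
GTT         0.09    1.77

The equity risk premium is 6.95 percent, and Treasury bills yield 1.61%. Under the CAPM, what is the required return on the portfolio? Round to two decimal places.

β_P = Σ w_i β_i = 0.23×0.91 + 0.42×1.67 + 0.26×0.20 + 0.09×1.77 = 1.1220
E(R_P) = R_f + β_P × MRP = 1.61% + 1.1220 × 6.95% = 9.41%

9.41%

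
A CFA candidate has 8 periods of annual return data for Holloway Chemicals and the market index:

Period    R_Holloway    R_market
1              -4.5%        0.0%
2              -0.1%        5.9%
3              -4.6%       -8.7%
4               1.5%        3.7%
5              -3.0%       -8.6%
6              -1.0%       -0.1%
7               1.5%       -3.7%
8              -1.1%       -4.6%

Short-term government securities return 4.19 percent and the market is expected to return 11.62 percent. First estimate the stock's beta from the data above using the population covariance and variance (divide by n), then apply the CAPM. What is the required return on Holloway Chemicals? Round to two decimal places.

Mean R_i = (-4.5 − 0.1 − 4.6 + 1.5 − 3.0 − 1.0 + 1.5 − 1.1) / 8 = -1.4125%
Mean R_m = (0.0 + 5.9 − 8.7 + 3.7 − 8.6 − 0.1 − 3.7 − 4.6) / 8 = -2.0125%
Σ(R_i − R̄_i)(R_m − R̄_m) = 47.6488  ⇒  Cov = 47.6488 / 8 = 5.9561
Σ(R_m − R̄_m)² = 200.6088  ⇒  Var(R_m) = 200.6088 / 8 = 25.0761
β = Cov / Var(R_m) = 5.9561 / 25.0761 = 0.2375
MRP = 11.62% − 4.19% = 7.43%
E(R) = R_f + β × MRP = 4.19% + 0.2375 × 7.43% = 5.95%

5.95%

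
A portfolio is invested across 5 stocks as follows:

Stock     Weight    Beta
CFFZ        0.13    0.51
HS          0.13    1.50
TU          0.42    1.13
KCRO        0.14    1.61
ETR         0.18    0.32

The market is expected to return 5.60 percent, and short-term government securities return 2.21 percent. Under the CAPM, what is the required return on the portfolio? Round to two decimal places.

5.66%

β_P = Σ w_i β_i = 0.13×0.51 + 0.13×1.50 + 0.42×1.13 + 0.14×1.61 + 0.18×0.32 = 1.0189
MRP = 5.60% − 2.21% = 3.39%
E(R_P) = R_f + β_P × MRP = 2.21% + 1.0189 × 3.39% = 5.66%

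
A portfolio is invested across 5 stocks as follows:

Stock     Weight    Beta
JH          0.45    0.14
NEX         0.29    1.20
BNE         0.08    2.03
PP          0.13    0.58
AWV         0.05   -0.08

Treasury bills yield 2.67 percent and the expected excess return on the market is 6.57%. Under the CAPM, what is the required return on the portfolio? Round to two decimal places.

6.91%

β_P = Σ w_i β_i = 0.45×0.14 + 0.29×1.20 + 0.08×2.03 + 0.13×0.58 + 0.05×-0.08 = 0.6448
E(R_P) = R_f + β_P × MRP = 2.67% + 0.6448 × 6.57% = 6.91%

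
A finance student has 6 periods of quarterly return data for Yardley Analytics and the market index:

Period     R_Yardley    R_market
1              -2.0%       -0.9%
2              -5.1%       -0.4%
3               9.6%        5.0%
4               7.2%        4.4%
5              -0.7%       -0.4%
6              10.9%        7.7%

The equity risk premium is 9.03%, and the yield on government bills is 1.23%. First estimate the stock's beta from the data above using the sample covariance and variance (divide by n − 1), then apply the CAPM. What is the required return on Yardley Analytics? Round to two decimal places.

17.37%

Mean R_i = (-2.0 − 5.1 + 9.6 + 7.2 − 0.7 + 10.9) / 6 = 3.3167%
Mean R_m = (-0.9 − 0.4 + 5.0 + 4.4 − 0.4 + 7.7) / 6 = 2.5667%
Σ(R_i − R̄_i)(R_m − R̄_m) = 116.6533  ⇒  Cov = 116.6533 / 5 = 23.3307
Σ(R_m − R̄_m)² = 65.2533  ⇒  Var(R_m) = 65.2533 / 5 = 13.0507
β = Cov / Var(R_m) = 23.3307 / 13.0507 = 1.7877
E(R) = R_f + β × MRP = 1.23% + 1.7877 × 9.03% = 17.37%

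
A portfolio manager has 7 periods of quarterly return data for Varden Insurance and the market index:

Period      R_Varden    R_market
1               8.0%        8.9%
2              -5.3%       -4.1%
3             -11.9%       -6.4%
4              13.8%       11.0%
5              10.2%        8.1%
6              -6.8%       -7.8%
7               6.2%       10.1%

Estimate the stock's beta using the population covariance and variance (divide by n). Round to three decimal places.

1.113

Mean R_i = (8.0 − 5.3 − 11.9 + 13.8 + 10.2 − 6.8 + 6.2) / 7 = 2.0286%
Mean R_m = (8.9 − 4.1 − 6.4 + 11.0 + 8.1 − 7.8 + 10.1) / 7 = 2.8286%
Σ(R_i − R̄_i)(R_m − R̄_m) = 479.0043  ⇒  Cov = 479.0043 / 7 = 68.4292
Σ(R_m − R̄_m)² = 430.4343  ⇒  Var(R_m) = 430.4343 / 7 = 61.4906
β = Cov / Var(R_m) = 68.4292 / 61.4906 = 1.1128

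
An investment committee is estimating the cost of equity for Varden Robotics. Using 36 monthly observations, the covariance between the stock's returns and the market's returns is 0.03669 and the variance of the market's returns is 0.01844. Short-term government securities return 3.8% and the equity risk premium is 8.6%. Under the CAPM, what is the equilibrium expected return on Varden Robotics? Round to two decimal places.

β = Cov(R_i, R_m) / Var(R_m) = 0.03669 / 0.01844 = 1.9897
E(R) = R_f + β × MRP = 3.8% + 1.9897 × 8.6% = 20.91%

20.91%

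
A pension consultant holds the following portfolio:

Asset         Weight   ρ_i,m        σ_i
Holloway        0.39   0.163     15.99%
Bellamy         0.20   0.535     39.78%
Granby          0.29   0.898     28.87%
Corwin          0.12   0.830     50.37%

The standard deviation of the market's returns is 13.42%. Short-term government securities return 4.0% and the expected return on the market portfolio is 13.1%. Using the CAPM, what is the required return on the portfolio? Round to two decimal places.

β_Holloway = 0.163 × 15.99% / 13.42% = 0.1942
β_Bellamy = 0.535 × 39.78% / 13.42% = 1.5859
β_Granby = 0.898 × 28.87% / 13.42% = 1.9318
β_Corwin = 0.830 × 50.37% / 13.42% = 3.1153
β_P = Σ w_i β_i = 0.39×0.1942 + 0.20×1.5859 + 0.29×1.9318 + 0.12×3.1153 = 1.3270
MRP = 13.1% − 4.0% = 9.10%
E(R_P) = R_f + β_P × MRP = 4.0% + 1.3270 × 9.1% = 16.08%

16.08%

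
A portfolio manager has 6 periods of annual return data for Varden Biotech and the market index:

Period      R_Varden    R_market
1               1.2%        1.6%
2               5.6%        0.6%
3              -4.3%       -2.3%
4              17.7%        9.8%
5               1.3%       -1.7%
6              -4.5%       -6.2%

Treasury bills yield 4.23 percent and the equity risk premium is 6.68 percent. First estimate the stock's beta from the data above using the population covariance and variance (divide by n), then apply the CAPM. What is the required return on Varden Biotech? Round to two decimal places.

13.87%

Mean R_i = (1.2 + 5.6 − 4.3 + 17.7 + 1.3 − 4.5) / 6 = 2.8333%
Mean R_m = (1.6 + 0.6 − 2.3 + 9.8 − 1.7 − 6.2) / 6 = 0.3000%
Σ(R_i − R̄_i)(R_m − R̄_m) = 209.2200  ⇒  Cov = 209.2200 / 6 = 34.8700
Σ(R_m − R̄_m)² = 145.0400  ⇒  Var(R_m) = 145.0400 / 6 = 24.1733
β = Cov / Var(R_m) = 34.8700 / 24.1733 = 1.4425
E(R) = R_f + β × MRP = 4.23% + 1.4425 × 6.68% = 13.87%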